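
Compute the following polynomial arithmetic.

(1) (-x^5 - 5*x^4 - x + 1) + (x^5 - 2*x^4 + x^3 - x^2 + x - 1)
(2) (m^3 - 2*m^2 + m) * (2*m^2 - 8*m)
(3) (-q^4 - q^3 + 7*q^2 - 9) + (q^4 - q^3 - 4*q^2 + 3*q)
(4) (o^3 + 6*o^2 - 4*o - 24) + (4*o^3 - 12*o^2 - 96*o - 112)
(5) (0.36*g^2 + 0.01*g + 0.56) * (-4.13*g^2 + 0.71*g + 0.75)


(1) = -7*x^4 + x^3 - x^2
(2) = 2*m^5 - 12*m^4 + 18*m^3 - 8*m^2
(3) = -2*q^3 + 3*q^2 + 3*q - 9
(4) = 5*o^3 - 6*o^2 - 100*o - 136
(5) = -1.4868*g^4 + 0.2143*g^3 - 2.0357*g^2 + 0.4051*g + 0.42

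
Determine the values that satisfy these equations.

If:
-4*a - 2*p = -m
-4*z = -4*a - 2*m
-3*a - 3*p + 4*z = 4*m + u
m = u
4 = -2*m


Then:
a = -9/7
m = -2
p = 11/7
u = -2
z = -16/7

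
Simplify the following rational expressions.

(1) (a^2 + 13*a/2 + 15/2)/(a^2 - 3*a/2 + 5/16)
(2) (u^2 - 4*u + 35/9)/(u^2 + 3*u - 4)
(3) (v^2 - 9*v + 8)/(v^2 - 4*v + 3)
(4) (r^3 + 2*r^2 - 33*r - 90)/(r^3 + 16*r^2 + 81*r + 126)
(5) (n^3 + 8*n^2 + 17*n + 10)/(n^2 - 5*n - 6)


(1) = (16*a^2 + 104*a + 120)/(16*a^2 - 24*a + 5)
(2) = (9*u^2 - 36*u + 35)/(9*u^2 + 27*u - 36)
(3) = (v - 8)/(v - 3)
(4) = (r^2 - r - 30)/(r^2 + 13*r + 42)
(5) = (n^2 + 7*n + 10)/(n - 6)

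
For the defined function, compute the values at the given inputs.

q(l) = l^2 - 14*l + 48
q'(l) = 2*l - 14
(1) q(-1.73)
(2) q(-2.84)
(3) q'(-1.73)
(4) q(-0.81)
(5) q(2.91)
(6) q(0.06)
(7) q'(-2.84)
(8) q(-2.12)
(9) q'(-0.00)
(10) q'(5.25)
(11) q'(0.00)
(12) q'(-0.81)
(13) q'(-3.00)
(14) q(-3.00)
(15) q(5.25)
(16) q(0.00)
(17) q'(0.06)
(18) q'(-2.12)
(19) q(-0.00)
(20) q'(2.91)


(1) = 75.21
(2) = 95.83
(3) = -17.46
(4) = 60.00
(5) = 15.73
(6) = 47.16
(7) = -19.68
(8) = 82.17
(9) = -14.00
(10) = -3.50
(11) = -14.00
(12) = -15.62
(13) = -20.00
(14) = 99.00
(15) = 2.06
(16) = 48.00
(17) = -13.88
(18) = -18.24
(19) = 48.00
(20) = -8.18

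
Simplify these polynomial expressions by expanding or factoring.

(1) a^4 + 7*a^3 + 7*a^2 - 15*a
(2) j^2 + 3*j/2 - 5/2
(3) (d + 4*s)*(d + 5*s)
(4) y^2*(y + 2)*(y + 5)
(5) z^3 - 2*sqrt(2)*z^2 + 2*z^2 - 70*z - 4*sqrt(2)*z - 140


(1) = a*(a - 1)*(a + 3)*(a + 5)
(2) = (j - 1)*(j + 5/2)
(3) = d^2 + 9*d*s + 20*s^2
(4) = y^4 + 7*y^3 + 10*y^2
(5) = (z + 2)*(z - 7*sqrt(2))*(z + 5*sqrt(2))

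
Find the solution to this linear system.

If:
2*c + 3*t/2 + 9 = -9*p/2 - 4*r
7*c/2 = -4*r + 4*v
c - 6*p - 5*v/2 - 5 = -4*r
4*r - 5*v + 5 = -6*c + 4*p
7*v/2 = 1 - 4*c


Then:
c = -326/271
p = 45/542
r = 2941/1084
t = -6439/542
v = 450/271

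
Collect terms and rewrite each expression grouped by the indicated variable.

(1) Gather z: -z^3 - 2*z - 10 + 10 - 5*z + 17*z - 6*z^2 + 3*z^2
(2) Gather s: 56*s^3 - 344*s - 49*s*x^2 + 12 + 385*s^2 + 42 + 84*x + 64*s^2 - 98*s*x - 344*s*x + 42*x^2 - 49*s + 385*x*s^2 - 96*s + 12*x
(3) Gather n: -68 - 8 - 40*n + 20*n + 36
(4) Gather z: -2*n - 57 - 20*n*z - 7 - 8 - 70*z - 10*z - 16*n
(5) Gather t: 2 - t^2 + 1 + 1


(1) = -z^3 - 3*z^2 + 10*z
(2) = 56*s^3 + s^2*(385*x + 449) + s*(-49*x^2 - 442*x - 489) + 42*x^2 + 96*x + 54
(3) = -20*n - 40
(4) = -18*n + z*(-20*n - 80) - 72
(5) = 4 - t^2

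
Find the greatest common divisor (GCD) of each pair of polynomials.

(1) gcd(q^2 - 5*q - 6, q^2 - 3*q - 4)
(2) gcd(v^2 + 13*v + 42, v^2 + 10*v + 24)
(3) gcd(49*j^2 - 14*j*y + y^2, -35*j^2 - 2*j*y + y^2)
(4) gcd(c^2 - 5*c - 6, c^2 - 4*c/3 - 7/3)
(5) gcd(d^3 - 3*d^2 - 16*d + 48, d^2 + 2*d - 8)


(1) = gcd((q - 6)*(q + 1), (q - 4)*(q + 1)) = q + 1
(2) = gcd((v + 6)*(v + 7), (v + 4)*(v + 6)) = v + 6
(3) = -7*j + y
(4) = gcd((c - 6)*(c + 1), (c - 7/3)*(c + 1)) = c + 1
(5) = gcd((d - 4)*(d - 3)*(d + 4), (d - 2)*(d + 4)) = d + 4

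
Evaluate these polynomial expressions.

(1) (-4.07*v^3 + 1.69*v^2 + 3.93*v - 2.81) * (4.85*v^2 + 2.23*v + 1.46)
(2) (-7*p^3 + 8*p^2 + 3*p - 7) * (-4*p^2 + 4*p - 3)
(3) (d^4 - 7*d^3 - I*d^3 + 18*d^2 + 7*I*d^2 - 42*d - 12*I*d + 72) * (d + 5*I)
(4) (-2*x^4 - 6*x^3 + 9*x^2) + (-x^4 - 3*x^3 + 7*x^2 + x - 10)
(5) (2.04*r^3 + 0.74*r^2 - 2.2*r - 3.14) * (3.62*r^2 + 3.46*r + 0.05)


(1) = -19.7395*v^5 - 0.8796*v^4 + 16.887*v^3 - 2.3972*v^2 - 0.5285*v - 4.1026
(2) = 28*p^5 - 60*p^4 + 41*p^3 + 16*p^2 - 37*p + 21
(3) = d^5 - 7*d^4 + 4*I*d^4 + 23*d^3 - 28*I*d^3 - 77*d^2 + 78*I*d^2 + 132*d - 210*I*d + 360*I
(4) = -3*x^4 - 9*x^3 + 16*x^2 + x - 10
(5) = 7.3848*r^5 + 9.7372*r^4 - 5.3016*r^3 - 18.9418*r^2 - 10.9744*r - 0.157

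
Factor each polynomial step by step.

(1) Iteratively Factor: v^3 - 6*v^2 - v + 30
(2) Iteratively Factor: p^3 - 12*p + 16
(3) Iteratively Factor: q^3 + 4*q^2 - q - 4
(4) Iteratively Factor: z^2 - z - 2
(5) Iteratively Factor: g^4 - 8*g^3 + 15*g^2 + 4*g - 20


(1) = (v - 3)*(v^2 - 3*v - 10) = (v - 3)*(v + 2)*(v - 5)
(2) = (p - 2)*(p^2 + 2*p - 8) = (p - 2)*(p + 4)*(p - 2)
(3) = (q + 4)*(q^2 - 1) = (q - 1)*(q + 4)*(q + 1)
(4) = (z + 1)*(z - 2)
(5) = (g + 1)*(g^3 - 9*g^2 + 24*g - 20) = (g - 5)*(g + 1)*(g^2 - 4*g + 4) = (g - 5)*(g - 2)*(g + 1)*(g - 2)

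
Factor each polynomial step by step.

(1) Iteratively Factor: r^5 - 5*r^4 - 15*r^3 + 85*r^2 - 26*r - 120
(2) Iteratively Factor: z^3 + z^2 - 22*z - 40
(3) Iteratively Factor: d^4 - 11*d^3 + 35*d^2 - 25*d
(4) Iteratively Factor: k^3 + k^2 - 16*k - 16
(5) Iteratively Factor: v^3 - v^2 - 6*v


(1) = (r - 2)*(r^4 - 3*r^3 - 21*r^2 + 43*r + 60) = (r - 2)*(r + 4)*(r^3 - 7*r^2 + 7*r + 15) = (r - 2)*(r + 1)*(r + 4)*(r^2 - 8*r + 15) = (r - 3)*(r - 2)*(r + 1)*(r + 4)*(r - 5)
(2) = (z - 5)*(z^2 + 6*z + 8) = (z - 5)*(z + 2)*(z + 4)
(3) = (d - 5)*(d^3 - 6*d^2 + 5*d) = (d - 5)^2*(d^2 - d) = d*(d - 5)^2*(d - 1)
(4) = (k + 4)*(k^2 - 3*k - 4) = (k - 4)*(k + 4)*(k + 1)
(5) = (v)*(v^2 - v - 6) = v*(v + 2)*(v - 3)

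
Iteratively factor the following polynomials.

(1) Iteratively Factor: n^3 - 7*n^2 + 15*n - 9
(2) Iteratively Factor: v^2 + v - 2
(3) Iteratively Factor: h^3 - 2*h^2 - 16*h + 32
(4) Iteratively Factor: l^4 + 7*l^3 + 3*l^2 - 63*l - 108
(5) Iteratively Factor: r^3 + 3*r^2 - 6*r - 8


(1) = (n - 3)*(n^2 - 4*n + 3) = (n - 3)^2*(n - 1)
(2) = (v + 2)*(v - 1)
(3) = (h - 2)*(h^2 - 16) = (h - 4)*(h - 2)*(h + 4)
(4) = (l - 3)*(l^3 + 10*l^2 + 33*l + 36) = (l - 3)*(l + 4)*(l^2 + 6*l + 9) = (l - 3)*(l + 3)*(l + 4)*(l + 3)
(5) = (r - 2)*(r^2 + 5*r + 4) = (r - 2)*(r + 4)*(r + 1)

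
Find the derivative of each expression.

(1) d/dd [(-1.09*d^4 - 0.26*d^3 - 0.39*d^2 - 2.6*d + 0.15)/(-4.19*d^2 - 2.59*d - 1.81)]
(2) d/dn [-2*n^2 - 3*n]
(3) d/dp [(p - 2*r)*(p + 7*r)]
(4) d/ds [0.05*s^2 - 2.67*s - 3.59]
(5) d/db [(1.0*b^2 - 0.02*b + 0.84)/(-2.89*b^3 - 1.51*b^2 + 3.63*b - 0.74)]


(1) = (9.1342*d^5 + 9.5587*d^4 + 9.2384*d^3 - 8.4721*d^2 + 2.6688*d + 5.0945)/(17.5561*d^4 + 21.7042*d^3 + 21.8759*d^2 + 9.3758*d + 3.2761)
(2) = -4*n - 3
(3) = 2*p + 5*r
(4) = 0.1*s - 2.67
(5) = (2.89*b^4 - 0.1156*b^3 + 10.8826*b^2 + 1.0568*b - 3.0344)/(8.3521*b^6 + 8.7278*b^5 - 18.7013*b^4 - 6.6854*b^3 + 15.4117*b^2 - 5.3724*b + 0.5476)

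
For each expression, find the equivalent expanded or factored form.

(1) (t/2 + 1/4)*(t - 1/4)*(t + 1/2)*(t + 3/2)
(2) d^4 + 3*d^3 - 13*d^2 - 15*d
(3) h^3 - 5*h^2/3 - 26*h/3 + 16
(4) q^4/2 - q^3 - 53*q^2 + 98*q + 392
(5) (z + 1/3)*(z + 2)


(1) = t^4/2 + 9*t^3/8 + 9*t^2/16 - t/32 - 3/64
(2) = d*(d - 3)*(d + 1)*(d + 5)
(3) = (h - 8/3)*(h - 2)*(h + 3)
(4) = (q/2 + 1)*(q - 4)*(q - 7*sqrt(2))*(q + 7*sqrt(2))
(5) = z^2 + 7*z/3 + 2/3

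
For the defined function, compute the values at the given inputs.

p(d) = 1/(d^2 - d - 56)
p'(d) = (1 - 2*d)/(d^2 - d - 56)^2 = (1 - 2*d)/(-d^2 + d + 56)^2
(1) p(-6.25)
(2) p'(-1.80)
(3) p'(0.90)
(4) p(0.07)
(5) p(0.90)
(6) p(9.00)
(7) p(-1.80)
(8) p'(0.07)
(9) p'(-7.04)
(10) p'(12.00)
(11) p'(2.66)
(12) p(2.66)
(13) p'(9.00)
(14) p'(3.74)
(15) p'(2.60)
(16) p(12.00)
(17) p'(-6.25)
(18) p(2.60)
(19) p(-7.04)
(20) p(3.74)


(1) = -0.09
(2) = 0.00
(3) = -0.00
(4) = -0.02
(5) = -0.02
(6) = 0.06
(7) = -0.02
(8) = 0.00
(9) = 41.67
(10) = -0.00
(11) = -0.00
(12) = -0.02
(13) = -0.07
(14) = -0.00
(15) = -0.00
(16) = 0.01
(17) = 0.12
(18) = -0.02
(19) = 1.66
(20) = -0.02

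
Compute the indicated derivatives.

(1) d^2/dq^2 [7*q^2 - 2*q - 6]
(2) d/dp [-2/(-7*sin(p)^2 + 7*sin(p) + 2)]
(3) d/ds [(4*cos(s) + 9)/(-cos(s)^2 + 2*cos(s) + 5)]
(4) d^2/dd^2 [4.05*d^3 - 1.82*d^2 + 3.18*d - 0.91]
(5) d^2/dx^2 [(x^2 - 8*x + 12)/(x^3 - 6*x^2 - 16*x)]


(1) = 14
(2) = 14*(1 - 2*sin(p))*cos(p)/(-7*sin(p)^2 + 7*sin(p) + 2)^2
(3) = 2*(2*sin(s)^2 - 9*cos(s) - 3)*sin(s)/(sin(s)^2 + 2*cos(s) + 4)^2
(4) = 24.3*d - 3.64
(5) = 2*(x^6 - 24*x^5 + 264*x^4 - 1088*x^3 + 720*x^2 + 3456*x + 3072)/(x^3*(x^6 - 18*x^5 + 60*x^4 + 360*x^3 - 960*x^2 - 4608*x - 4096))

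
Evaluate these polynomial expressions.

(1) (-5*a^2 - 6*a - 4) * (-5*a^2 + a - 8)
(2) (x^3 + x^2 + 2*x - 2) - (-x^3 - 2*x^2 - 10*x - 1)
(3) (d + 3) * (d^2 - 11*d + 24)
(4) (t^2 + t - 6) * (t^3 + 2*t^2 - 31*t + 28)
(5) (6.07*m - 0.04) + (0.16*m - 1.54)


(1) = 25*a^4 + 25*a^3 + 54*a^2 + 44*a + 32
(2) = 2*x^3 + 3*x^2 + 12*x - 1
(3) = d^3 - 8*d^2 - 9*d + 72
(4) = t^5 + 3*t^4 - 35*t^3 - 15*t^2 + 214*t - 168
(5) = 6.23*m - 1.58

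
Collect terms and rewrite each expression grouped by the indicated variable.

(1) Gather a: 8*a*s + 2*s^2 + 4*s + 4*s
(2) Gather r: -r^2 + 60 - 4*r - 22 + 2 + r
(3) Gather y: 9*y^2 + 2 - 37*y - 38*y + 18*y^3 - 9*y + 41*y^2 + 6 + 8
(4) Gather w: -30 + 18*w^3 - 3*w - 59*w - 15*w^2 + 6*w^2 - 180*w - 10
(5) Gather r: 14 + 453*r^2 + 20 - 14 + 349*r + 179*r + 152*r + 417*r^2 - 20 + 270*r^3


(1) = 8*a*s + 2*s^2 + 8*s
(2) = -r^2 - 3*r + 40
(3) = 18*y^3 + 50*y^2 - 84*y + 16
(4) = 18*w^3 - 9*w^2 - 242*w - 40
(5) = 270*r^3 + 870*r^2 + 680*r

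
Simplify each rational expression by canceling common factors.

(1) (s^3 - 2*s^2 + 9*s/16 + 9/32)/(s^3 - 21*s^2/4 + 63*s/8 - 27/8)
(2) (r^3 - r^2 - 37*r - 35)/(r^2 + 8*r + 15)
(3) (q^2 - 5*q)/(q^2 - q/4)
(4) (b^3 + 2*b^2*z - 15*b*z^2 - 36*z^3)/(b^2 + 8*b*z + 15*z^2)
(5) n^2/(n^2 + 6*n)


(1) = (4*s + 1)/(4*s - 12)
(2) = (r^2 - 6*r - 7)/(r + 3)
(3) = (4*q - 20)/(4*q - 1)
(4) = (b^2 - b*z - 12*z^2)/(b + 5*z)
(5) = n/(n + 6)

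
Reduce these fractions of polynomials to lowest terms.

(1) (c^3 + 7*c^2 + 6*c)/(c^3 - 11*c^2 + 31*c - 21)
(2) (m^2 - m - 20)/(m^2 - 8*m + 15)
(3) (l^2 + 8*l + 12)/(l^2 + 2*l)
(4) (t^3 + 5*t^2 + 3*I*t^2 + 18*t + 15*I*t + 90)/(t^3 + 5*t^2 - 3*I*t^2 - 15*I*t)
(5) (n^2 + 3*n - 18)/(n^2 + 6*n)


(1) = (c^3 + 7*c^2 + 6*c)/(c^3 - 11*c^2 + 31*c - 21)
(2) = (m + 4)/(m - 3)
(3) = (l + 6)/l
(4) = (t + 6*I)/t
(5) = (n - 3)/n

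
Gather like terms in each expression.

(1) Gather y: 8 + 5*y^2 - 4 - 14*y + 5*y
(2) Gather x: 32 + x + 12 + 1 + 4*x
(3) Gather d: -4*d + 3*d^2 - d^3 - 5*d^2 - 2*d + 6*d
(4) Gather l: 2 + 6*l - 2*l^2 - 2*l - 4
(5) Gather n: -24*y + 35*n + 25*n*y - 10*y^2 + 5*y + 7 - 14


(1) = 5*y^2 - 9*y + 4
(2) = 5*x + 45
(3) = -d^3 - 2*d^2
(4) = -2*l^2 + 4*l - 2
(5) = n*(25*y + 35) - 10*y^2 - 19*y - 7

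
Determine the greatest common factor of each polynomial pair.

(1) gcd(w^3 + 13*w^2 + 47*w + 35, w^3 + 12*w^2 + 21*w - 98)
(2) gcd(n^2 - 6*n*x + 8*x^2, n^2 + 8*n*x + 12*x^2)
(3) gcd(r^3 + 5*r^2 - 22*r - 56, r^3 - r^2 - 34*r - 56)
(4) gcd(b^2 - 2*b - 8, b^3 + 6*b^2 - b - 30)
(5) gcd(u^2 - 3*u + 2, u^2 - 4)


(1) = gcd((w + 1)*(w + 5)*(w + 7), (w - 2)*(w + 7)^2) = w + 7
(2) = 1
(3) = gcd((r - 4)*(r + 2)*(r + 7), (r - 7)*(r + 2)*(r + 4)) = r + 2
(4) = 1
(5) = u - 2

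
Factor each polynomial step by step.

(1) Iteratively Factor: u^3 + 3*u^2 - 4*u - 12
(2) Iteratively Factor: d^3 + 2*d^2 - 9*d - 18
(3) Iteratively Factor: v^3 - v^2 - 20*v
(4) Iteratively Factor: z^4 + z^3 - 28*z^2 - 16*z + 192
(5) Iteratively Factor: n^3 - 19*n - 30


(1) = (u + 2)*(u^2 + u - 6) = (u - 2)*(u + 2)*(u + 3)
(2) = (d - 3)*(d^2 + 5*d + 6) = (d - 3)*(d + 2)*(d + 3)
(3) = (v - 5)*(v^2 + 4*v) = v*(v - 5)*(v + 4)
(4) = (z + 4)*(z^3 - 3*z^2 - 16*z + 48) = (z - 3)*(z + 4)*(z^2 - 16) = (z - 3)*(z + 4)^2*(z - 4)
(5) = (n - 5)*(n^2 + 5*n + 6) = (n - 5)*(n + 3)*(n + 2)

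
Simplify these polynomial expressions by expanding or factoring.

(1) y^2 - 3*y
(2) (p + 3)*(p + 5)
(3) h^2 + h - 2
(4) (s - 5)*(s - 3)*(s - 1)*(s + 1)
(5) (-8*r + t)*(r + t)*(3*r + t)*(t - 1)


(1) = y*(y - 3)
(2) = p^2 + 8*p + 15
(3) = (h - 1)*(h + 2)
(4) = s^4 - 8*s^3 + 14*s^2 + 8*s - 15
(5) = -24*r^3*t + 24*r^3 - 29*r^2*t^2 + 29*r^2*t - 4*r*t^3 + 4*r*t^2 + t^4 - t^3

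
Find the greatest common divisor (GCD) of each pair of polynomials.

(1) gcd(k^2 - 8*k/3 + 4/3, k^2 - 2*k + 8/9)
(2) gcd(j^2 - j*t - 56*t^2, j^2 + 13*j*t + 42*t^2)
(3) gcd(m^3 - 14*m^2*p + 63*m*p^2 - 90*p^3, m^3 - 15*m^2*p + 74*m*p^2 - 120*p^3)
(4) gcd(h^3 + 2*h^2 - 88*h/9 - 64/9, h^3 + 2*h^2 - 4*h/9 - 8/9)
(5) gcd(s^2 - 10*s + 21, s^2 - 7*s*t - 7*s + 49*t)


(1) = gcd((k - 2)*(k - 2/3), (k - 4/3)*(k - 2/3)) = k - 2/3
(2) = gcd((j - 8*t)*(j + 7*t), (j + 6*t)*(j + 7*t)) = j + 7*t
(3) = m^2 - 11*m*p + 30*p^2
(4) = h + 2/3
(5) = s - 7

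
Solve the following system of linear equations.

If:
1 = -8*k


Then:
k = -1/8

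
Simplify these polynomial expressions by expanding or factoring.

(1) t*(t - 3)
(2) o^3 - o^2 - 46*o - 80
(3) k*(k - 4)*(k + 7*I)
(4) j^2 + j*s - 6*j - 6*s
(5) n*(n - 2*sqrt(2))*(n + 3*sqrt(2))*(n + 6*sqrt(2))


(1) = t^2 - 3*t
(2) = (o - 8)*(o + 2)*(o + 5)
(3) = k^3 - 4*k^2 + 7*I*k^2 - 28*I*k
(4) = (j - 6)*(j + s)
(5) = n^4 + 7*sqrt(2)*n^3 - 72*sqrt(2)*n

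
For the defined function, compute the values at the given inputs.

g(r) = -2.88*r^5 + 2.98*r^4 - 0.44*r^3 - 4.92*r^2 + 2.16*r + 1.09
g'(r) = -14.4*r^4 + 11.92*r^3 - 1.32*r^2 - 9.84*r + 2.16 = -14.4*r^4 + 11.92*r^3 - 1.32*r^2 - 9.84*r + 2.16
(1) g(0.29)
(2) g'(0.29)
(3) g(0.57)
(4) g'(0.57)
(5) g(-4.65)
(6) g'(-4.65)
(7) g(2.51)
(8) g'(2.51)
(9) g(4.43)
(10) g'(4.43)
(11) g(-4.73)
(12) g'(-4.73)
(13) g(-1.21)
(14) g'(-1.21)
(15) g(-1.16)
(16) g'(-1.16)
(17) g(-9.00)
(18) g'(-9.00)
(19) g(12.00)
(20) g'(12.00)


(1) = 1.31
(2) = -0.62
(3) = 0.78
(4) = -3.19
(5) = 7583.35
(6) = -7911.59
(7) = -200.08
(8) = -413.91
(9) = -3890.17
(10) = -4577.00
(11) = 8237.64
(12) = -8450.12
(13) = 5.91
(14) = -39.85
(15) = 4.10
(16) = -32.88
(17) = 189516.79
(18) = -103184.28
(19) = -656284.67
(20) = -278306.64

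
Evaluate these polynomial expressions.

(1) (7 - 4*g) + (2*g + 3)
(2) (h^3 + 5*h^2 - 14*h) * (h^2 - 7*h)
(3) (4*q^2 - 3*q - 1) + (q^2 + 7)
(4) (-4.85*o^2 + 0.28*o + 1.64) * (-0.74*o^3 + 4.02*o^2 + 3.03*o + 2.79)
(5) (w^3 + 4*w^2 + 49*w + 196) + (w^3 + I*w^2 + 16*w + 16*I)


(1) = 10 - 2*g
(2) = h^5 - 2*h^4 - 49*h^3 + 98*h^2
(3) = 5*q^2 - 3*q + 6
(4) = 3.589*o^5 - 19.7042*o^4 - 14.7835*o^3 - 6.0903*o^2 + 5.7504*o + 4.5756
(5) = 2*w^3 + 4*w^2 + I*w^2 + 65*w + 196 + 16*I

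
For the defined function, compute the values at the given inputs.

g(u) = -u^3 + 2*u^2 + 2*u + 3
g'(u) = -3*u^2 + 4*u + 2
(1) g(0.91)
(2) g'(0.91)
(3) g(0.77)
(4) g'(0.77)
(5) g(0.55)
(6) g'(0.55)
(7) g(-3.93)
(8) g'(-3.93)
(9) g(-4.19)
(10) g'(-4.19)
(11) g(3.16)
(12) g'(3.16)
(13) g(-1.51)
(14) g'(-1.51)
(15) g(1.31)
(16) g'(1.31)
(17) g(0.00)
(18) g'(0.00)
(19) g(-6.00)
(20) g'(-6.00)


(1) = 5.72
(2) = 3.16
(3) = 5.27
(4) = 3.30
(5) = 4.54
(6) = 3.29
(7) = 86.73
(8) = -60.05
(9) = 103.29
(10) = -67.43
(11) = -2.26
(12) = -15.32
(13) = 7.98
(14) = -10.88
(15) = 6.80
(16) = 2.09
(17) = 3.00
(18) = 2.00
(19) = 279.00
(20) = -130.00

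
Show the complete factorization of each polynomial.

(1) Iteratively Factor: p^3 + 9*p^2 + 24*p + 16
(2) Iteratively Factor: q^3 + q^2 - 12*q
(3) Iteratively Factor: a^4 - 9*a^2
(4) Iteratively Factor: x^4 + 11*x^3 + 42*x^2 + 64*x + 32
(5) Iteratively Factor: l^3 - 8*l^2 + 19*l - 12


(1) = (p + 1)*(p^2 + 8*p + 16) = (p + 1)*(p + 4)*(p + 4)
(2) = (q)*(q^2 + q - 12) = q*(q + 4)*(q - 3)
(3) = (a)*(a^3 - 9*a) = a*(a - 3)*(a^2 + 3*a) = a*(a - 3)*(a + 3)*(a)
(4) = (x + 2)*(x^3 + 9*x^2 + 24*x + 16) = (x + 2)*(x + 4)*(x^2 + 5*x + 4) = (x + 2)*(x + 4)^2*(x + 1)
(5) = (l - 3)*(l^2 - 5*l + 4) = (l - 3)*(l - 1)*(l - 4)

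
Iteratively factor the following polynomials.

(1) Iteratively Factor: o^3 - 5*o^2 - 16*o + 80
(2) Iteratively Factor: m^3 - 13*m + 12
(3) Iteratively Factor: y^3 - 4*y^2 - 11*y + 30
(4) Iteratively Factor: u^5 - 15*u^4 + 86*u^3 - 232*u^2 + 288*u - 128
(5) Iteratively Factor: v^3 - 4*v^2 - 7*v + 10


(1) = (o - 4)*(o^2 - o - 20) = (o - 5)*(o - 4)*(o + 4)
(2) = (m - 1)*(m^2 + m - 12) = (m - 3)*(m - 1)*(m + 4)
(3) = (y + 3)*(y^2 - 7*y + 10) = (y - 2)*(y + 3)*(y - 5)
(4) = (u - 4)*(u^4 - 11*u^3 + 42*u^2 - 64*u + 32) = (u - 4)^2*(u^3 - 7*u^2 + 14*u - 8) = (u - 4)^3*(u^2 - 3*u + 2) = (u - 4)^3*(u - 2)*(u - 1)
(5) = (v + 2)*(v^2 - 6*v + 5) = (v - 1)*(v + 2)*(v - 5)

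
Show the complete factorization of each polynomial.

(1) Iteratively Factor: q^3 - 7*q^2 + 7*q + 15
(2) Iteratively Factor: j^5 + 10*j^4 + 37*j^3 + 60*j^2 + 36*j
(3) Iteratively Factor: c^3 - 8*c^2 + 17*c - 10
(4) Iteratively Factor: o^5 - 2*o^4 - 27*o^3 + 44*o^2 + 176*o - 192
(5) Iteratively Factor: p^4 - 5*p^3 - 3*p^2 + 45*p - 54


(1) = (q - 5)*(q^2 - 2*q - 3) = (q - 5)*(q + 1)*(q - 3)
(2) = (j + 2)*(j^4 + 8*j^3 + 21*j^2 + 18*j) = (j + 2)^2*(j^3 + 6*j^2 + 9*j) = (j + 2)^2*(j + 3)*(j^2 + 3*j) = j*(j + 2)^2*(j + 3)*(j + 3)
(3) = (c - 5)*(c^2 - 3*c + 2) = (c - 5)*(c - 1)*(c - 2)
(4) = (o + 4)*(o^4 - 6*o^3 - 3*o^2 + 56*o - 48) = (o - 1)*(o + 4)*(o^3 - 5*o^2 - 8*o + 48) = (o - 4)*(o - 1)*(o + 4)*(o^2 - o - 12) = (o - 4)*(o - 1)*(o + 3)*(o + 4)*(o - 4)
(5) = (p - 3)*(p^3 - 2*p^2 - 9*p + 18) = (p - 3)*(p - 2)*(p^2 - 9) = (p - 3)^2*(p - 2)*(p + 3)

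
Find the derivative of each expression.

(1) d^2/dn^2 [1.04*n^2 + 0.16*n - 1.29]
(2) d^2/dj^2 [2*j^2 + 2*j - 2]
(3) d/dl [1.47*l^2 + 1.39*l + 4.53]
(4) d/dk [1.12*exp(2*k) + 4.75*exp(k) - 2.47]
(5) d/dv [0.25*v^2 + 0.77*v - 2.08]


(1) = 2.08000000000000
(2) = 4
(3) = 2.94*l + 1.39
(4) = (2.24*exp(k) + 4.75)*exp(k)
(5) = 0.5*v + 0.77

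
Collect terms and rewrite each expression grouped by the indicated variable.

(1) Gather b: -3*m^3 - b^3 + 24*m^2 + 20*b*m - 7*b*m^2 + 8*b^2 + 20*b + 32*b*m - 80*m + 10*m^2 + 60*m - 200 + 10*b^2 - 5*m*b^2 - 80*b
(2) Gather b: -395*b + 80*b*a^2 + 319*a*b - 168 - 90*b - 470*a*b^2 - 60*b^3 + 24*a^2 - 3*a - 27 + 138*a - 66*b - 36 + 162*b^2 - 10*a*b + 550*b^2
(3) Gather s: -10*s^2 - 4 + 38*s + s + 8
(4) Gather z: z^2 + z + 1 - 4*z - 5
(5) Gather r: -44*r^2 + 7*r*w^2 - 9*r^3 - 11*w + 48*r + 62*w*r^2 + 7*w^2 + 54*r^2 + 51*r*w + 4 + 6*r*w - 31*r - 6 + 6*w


(1) = -b^3 + b^2*(18 - 5*m) + b*(-7*m^2 + 52*m - 60) - 3*m^3 + 34*m^2 - 20*m - 200
(2) = 24*a^2 + 135*a - 60*b^3 + b^2*(712 - 470*a) + b*(80*a^2 + 309*a - 551) - 231
(3) = -10*s^2 + 39*s + 4
(4) = z^2 - 3*z - 4
(5) = -9*r^3 + r^2*(62*w + 10) + r*(7*w^2 + 57*w + 17) + 7*w^2 - 5*w - 2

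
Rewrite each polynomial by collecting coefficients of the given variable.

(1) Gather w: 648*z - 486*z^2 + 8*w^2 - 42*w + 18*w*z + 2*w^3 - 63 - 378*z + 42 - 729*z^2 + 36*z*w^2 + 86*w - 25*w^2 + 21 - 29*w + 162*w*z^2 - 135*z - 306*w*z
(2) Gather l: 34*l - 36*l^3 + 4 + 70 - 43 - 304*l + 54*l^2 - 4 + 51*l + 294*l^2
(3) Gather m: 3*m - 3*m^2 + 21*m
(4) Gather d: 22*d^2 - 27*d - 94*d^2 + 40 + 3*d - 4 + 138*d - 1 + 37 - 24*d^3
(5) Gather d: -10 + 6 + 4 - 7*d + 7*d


(1) = 2*w^3 + w^2*(36*z - 17) + w*(162*z^2 - 288*z + 15) - 1215*z^2 + 135*z
(2) = -36*l^3 + 348*l^2 - 219*l + 27
(3) = -3*m^2 + 24*m
(4) = -24*d^3 - 72*d^2 + 114*d + 72
(5) = 0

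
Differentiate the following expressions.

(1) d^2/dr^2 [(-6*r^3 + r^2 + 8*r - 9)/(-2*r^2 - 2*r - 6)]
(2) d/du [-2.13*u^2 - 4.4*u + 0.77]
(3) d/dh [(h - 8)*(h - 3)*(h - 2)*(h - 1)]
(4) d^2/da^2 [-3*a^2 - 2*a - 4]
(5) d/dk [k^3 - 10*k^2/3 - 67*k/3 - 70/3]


(1) = (-19*r^3 + 90*r^2 + 261*r - 3)/(r^6 + 3*r^5 + 12*r^4 + 19*r^3 + 36*r^2 + 27*r + 27)
(2) = -4.26*u - 4.4
(3) = 4*h^3 - 42*h^2 + 118*h - 94
(4) = -6
(5) = 3*k^2 - 20*k/3 - 67/3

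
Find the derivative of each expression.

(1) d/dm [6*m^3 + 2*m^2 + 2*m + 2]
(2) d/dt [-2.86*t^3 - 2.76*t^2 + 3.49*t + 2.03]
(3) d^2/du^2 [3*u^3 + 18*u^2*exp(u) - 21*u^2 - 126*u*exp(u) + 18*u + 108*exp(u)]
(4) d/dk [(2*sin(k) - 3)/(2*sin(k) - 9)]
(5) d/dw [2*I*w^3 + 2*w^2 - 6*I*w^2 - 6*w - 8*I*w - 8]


(1) = 18*m^2 + 4*m + 2
(2) = -8.58*t^2 - 5.52*t + 3.49
(3) = 18*u^2*exp(u) - 54*u*exp(u) + 18*u - 108*exp(u) - 42
(4) = -12*cos(k)/(2*sin(k) - 9)^2
(5) = 6*I*w^2 + w*(4 - 12*I) - 6 - 8*I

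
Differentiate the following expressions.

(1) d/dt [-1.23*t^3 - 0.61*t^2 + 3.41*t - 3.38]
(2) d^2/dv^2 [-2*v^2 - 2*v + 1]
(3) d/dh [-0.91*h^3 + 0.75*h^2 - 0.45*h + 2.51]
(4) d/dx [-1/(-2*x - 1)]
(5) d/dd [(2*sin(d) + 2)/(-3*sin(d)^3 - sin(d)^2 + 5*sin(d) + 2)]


(1) = -3.69*t^2 - 1.22*t + 3.41
(2) = -4
(3) = -2.73*h^2 + 1.5*h - 0.45
(4) = -2/(2*x + 1)^2
(5) = 2*(6*sin(d)^3 + 10*sin(d)^2 + 2*sin(d) - 3)*cos(d)/(3*sin(d)^3 + sin(d)^2 - 5*sin(d) - 2)^2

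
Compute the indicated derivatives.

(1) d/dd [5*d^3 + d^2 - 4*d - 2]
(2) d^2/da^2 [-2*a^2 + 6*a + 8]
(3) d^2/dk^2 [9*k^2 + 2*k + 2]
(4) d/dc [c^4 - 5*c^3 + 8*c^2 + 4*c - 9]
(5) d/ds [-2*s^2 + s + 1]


(1) = 15*d^2 + 2*d - 4
(2) = -4
(3) = 18
(4) = 4*c^3 - 15*c^2 + 16*c + 4
(5) = 1 - 4*s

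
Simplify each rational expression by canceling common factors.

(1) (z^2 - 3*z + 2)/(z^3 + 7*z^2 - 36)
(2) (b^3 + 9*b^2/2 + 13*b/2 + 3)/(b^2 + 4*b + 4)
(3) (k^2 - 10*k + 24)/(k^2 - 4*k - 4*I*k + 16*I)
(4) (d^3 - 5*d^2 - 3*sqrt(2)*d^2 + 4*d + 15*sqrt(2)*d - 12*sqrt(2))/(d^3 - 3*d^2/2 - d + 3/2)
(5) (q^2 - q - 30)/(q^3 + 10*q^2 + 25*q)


(1) = (z - 1)/(z^2 + 9*z + 18)
(2) = (2*b^2 + 5*b + 3)/(2*b + 4)
(3) = (k - 6)/(k - 4*I)
(4) = (2*d^2 + d*(-6*sqrt(2) - 8) + 24*sqrt(2))/(2*d^2 - d - 3)
(5) = (q - 6)/(q^2 + 5*q)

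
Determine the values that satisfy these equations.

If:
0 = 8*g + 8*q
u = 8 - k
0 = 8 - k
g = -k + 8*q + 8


Then:
g = 0
k = 8
q = 0
u = 0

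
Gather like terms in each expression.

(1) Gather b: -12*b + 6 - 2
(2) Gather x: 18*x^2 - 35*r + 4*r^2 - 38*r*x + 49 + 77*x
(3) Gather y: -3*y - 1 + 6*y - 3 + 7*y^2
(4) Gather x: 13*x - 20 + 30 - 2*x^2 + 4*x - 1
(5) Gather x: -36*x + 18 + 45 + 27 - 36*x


(1) = 4 - 12*b
(2) = 4*r^2 - 35*r + 18*x^2 + x*(77 - 38*r) + 49
(3) = 7*y^2 + 3*y - 4
(4) = -2*x^2 + 17*x + 9
(5) = 90 - 72*x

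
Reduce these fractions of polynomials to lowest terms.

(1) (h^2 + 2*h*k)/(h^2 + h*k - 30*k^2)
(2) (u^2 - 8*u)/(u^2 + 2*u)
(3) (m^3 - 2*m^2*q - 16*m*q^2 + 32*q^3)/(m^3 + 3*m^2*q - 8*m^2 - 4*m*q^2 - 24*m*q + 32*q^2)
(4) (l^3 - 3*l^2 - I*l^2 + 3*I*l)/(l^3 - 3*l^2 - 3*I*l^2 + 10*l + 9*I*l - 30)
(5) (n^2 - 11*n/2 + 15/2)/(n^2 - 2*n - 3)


(1) = (h^2 + 2*h*k)/(h^2 + h*k - 30*k^2)
(2) = (u - 8)/(u + 2)
(3) = (-m^2 + 6*m*q - 8*q^2)/(-m^2 + m*q + 8*m - 8*q)
(4) = (l^2 - I*l)/(l^2 - 3*I*l + 10)
(5) = (2*n - 5)/(2*n + 2)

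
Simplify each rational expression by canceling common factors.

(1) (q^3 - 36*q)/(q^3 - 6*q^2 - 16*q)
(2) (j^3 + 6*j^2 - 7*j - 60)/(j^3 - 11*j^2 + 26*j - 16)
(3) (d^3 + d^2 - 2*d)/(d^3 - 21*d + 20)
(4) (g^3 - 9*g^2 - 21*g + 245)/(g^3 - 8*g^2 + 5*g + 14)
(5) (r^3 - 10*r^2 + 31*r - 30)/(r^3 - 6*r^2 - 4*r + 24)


(1) = (q^2 - 36)/(q^2 - 6*q - 16)
(2) = (j^3 + 6*j^2 - 7*j - 60)/(j^3 - 11*j^2 + 26*j - 16)
(3) = (d^2 + 2*d)/(d^2 + d - 20)
(4) = (g^2 - 2*g - 35)/(g^2 - g - 2)
(5) = (r^2 - 8*r + 15)/(r^2 - 4*r - 12)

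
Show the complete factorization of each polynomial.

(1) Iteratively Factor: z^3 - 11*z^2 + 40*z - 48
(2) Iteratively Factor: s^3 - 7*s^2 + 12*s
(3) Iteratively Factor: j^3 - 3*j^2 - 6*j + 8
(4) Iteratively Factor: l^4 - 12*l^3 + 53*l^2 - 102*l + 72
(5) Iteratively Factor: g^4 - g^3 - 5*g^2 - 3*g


(1) = (z - 3)*(z^2 - 8*z + 16) = (z - 4)*(z - 3)*(z - 4)
(2) = (s - 3)*(s^2 - 4*s) = (s - 4)*(s - 3)*(s)
(3) = (j - 4)*(j^2 + j - 2) = (j - 4)*(j - 1)*(j + 2)
(4) = (l - 3)*(l^3 - 9*l^2 + 26*l - 24) = (l - 3)*(l - 2)*(l^2 - 7*l + 12) = (l - 3)^2*(l - 2)*(l - 4)
(5) = (g)*(g^3 - g^2 - 5*g - 3) = g*(g + 1)*(g^2 - 2*g - 3) = g*(g + 1)^2*(g - 3)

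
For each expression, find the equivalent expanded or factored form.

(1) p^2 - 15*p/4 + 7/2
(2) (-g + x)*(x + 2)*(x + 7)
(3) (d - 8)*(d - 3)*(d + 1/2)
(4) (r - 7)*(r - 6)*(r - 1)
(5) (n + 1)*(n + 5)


(1) = (p - 2)*(p - 7/4)
(2) = -g*x^2 - 9*g*x - 14*g + x^3 + 9*x^2 + 14*x
(3) = d^3 - 21*d^2/2 + 37*d/2 + 12
(4) = r^3 - 14*r^2 + 55*r - 42
(5) = n^2 + 6*n + 5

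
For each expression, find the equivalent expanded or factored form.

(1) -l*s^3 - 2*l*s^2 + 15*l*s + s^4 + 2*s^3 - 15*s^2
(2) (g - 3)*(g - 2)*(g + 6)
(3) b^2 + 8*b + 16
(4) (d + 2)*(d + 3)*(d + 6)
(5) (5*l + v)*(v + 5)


(1) = s*(-l + s)*(s - 3)*(s + 5)
(2) = g^3 + g^2 - 24*g + 36
(3) = (b + 4)^2
(4) = d^3 + 11*d^2 + 36*d + 36
(5) = 5*l*v + 25*l + v^2 + 5*v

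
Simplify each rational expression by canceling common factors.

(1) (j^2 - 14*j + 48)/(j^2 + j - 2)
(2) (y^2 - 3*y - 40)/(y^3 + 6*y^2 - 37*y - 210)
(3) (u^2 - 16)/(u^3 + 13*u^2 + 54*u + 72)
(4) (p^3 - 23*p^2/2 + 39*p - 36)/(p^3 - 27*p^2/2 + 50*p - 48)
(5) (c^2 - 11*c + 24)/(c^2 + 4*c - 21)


(1) = (j^2 - 14*j + 48)/(j^2 + j - 2)
(2) = (y - 8)/(y^2 + y - 42)
(3) = (u - 4)/(u^2 + 9*u + 18)
(4) = (p - 6)/(p - 8)
(5) = (c - 8)/(c + 7)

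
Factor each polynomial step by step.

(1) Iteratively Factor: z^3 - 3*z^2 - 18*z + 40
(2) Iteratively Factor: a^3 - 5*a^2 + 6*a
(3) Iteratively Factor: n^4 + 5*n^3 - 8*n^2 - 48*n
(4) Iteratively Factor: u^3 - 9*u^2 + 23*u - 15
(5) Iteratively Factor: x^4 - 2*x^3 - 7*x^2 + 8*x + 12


(1) = (z - 5)*(z^2 + 2*z - 8) = (z - 5)*(z + 4)*(z - 2)
(2) = (a)*(a^2 - 5*a + 6) = a*(a - 2)*(a - 3)
(3) = (n)*(n^3 + 5*n^2 - 8*n - 48) = n*(n - 3)*(n^2 + 8*n + 16) = n*(n - 3)*(n + 4)*(n + 4)
(4) = (u - 1)*(u^2 - 8*u + 15) = (u - 5)*(u - 1)*(u - 3)
(5) = (x + 1)*(x^3 - 3*x^2 - 4*x + 12) = (x - 2)*(x + 1)*(x^2 - x - 6) = (x - 3)*(x - 2)*(x + 1)*(x + 2)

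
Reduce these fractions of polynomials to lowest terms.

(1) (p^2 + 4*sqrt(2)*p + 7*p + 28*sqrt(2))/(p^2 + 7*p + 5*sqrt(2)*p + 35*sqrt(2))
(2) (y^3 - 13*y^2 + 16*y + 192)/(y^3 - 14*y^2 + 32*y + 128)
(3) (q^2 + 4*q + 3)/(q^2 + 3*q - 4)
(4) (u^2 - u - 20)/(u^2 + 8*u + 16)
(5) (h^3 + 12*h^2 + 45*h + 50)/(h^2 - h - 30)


(1) = (p + 4*sqrt(2))/(p + 5*sqrt(2))
(2) = (y + 3)/(y + 2)
(3) = (q^2 + 4*q + 3)/(q^2 + 3*q - 4)
(4) = (u - 5)/(u + 4)
(5) = (h^2 + 7*h + 10)/(h - 6)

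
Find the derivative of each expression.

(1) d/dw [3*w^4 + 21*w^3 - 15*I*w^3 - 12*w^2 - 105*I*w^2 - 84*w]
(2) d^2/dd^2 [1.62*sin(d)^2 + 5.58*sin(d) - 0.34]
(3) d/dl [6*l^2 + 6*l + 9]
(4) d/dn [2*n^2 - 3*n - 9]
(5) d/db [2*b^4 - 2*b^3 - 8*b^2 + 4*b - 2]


(1) = 12*w^3 + w^2*(63 - 45*I) + w*(-24 - 210*I) - 84
(2) = -5.58*sin(d) + 3.24*cos(2*d)
(3) = 12*l + 6
(4) = 4*n - 3
(5) = 8*b^3 - 6*b^2 - 16*b + 4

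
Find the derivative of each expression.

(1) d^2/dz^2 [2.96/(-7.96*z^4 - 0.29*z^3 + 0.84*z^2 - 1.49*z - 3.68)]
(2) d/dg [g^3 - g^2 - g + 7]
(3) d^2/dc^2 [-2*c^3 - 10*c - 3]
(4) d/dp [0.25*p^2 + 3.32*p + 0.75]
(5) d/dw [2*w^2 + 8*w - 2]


(1) = ((282.7392*z^2 + 5.1504*z - 4.9728)*(7.96*z^4 + 0.29*z^3 - 0.84*z^2 + 1.49*z + 3.68) - 2.96*(31.84*z^3 + 0.87*z^2 - 1.68*z + 1.49)*(63.68*z^3 + 1.74*z^2 - 3.36*z + 2.98))/(7.96*z^4 + 0.29*z^3 - 0.84*z^2 + 1.49*z + 3.68)^3
(2) = 3*g^2 - 2*g - 1
(3) = -12*c
(4) = 0.5*p + 3.32
(5) = 4*w + 8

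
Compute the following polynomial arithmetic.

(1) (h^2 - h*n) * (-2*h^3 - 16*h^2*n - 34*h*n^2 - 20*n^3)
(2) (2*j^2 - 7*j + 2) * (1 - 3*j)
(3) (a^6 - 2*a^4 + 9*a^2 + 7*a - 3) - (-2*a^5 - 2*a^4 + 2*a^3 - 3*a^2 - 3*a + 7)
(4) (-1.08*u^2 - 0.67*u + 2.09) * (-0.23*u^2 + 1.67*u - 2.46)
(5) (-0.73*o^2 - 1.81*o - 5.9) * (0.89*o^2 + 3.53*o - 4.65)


(1) = -2*h^5 - 14*h^4*n - 18*h^3*n^2 + 14*h^2*n^3 + 20*h*n^4
(2) = -6*j^3 + 23*j^2 - 13*j + 2
(3) = a^6 + 2*a^5 - 2*a^3 + 12*a^2 + 10*a - 10
(4) = 0.2484*u^4 - 1.6495*u^3 + 1.0572*u^2 + 5.1385*u - 5.1414
(5) = -0.6497*o^4 - 4.1878*o^3 - 8.2458*o^2 - 12.4105*o + 27.435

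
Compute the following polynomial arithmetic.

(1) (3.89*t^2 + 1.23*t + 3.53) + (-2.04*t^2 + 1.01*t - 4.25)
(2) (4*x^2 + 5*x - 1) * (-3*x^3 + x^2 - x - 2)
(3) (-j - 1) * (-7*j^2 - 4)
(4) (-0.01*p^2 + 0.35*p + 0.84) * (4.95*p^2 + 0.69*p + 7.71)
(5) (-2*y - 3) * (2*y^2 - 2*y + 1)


(1) = 1.85*t^2 + 2.24*t - 0.72
(2) = -12*x^5 - 11*x^4 + 4*x^3 - 14*x^2 - 9*x + 2
(3) = 7*j^3 + 7*j^2 + 4*j + 4
(4) = -0.0495*p^4 + 1.7256*p^3 + 4.3224*p^2 + 3.2781*p + 6.4764
(5) = -4*y^3 - 2*y^2 + 4*y - 3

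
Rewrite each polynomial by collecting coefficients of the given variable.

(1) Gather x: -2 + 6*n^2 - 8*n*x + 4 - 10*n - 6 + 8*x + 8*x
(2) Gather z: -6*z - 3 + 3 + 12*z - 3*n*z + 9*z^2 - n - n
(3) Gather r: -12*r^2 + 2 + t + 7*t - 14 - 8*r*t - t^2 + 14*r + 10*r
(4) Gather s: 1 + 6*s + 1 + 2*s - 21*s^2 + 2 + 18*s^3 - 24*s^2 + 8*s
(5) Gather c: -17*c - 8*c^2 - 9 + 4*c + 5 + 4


(1) = 6*n^2 - 10*n + x*(16 - 8*n) - 4
(2) = -2*n + 9*z^2 + z*(6 - 3*n)
(3) = -12*r^2 + r*(24 - 8*t) - t^2 + 8*t - 12
(4) = 18*s^3 - 45*s^2 + 16*s + 4
(5) = -8*c^2 - 13*c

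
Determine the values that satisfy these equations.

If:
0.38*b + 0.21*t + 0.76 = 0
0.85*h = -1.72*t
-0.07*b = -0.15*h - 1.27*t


Then:
b = -1.92
h = 0.28
t = -0.14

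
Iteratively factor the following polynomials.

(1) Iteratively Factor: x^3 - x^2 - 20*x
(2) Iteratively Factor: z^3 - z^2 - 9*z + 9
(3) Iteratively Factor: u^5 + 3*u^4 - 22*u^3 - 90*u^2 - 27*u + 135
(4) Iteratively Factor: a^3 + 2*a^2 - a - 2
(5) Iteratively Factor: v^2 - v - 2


(1) = (x + 4)*(x^2 - 5*x) = x*(x + 4)*(x - 5)
(2) = (z - 3)*(z^2 + 2*z - 3) = (z - 3)*(z + 3)*(z - 1)
(3) = (u + 3)*(u^4 - 22*u^2 - 24*u + 45) = (u - 5)*(u + 3)*(u^3 + 5*u^2 + 3*u - 9) = (u - 5)*(u - 1)*(u + 3)*(u^2 + 6*u + 9) = (u - 5)*(u - 1)*(u + 3)^2*(u + 3)
(4) = (a + 1)*(a^2 + a - 2) = (a + 1)*(a + 2)*(a - 1)
(5) = (v - 2)*(v + 1)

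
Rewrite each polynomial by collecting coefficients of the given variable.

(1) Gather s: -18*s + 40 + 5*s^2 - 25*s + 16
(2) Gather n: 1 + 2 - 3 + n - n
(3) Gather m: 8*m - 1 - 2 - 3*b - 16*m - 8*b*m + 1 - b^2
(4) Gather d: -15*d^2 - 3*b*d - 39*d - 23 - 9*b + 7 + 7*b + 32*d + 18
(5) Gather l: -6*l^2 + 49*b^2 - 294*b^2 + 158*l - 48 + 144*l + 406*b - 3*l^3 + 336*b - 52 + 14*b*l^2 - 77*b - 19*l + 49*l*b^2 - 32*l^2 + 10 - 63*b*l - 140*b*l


(1) = 5*s^2 - 43*s + 56
(2) = 0
(3) = -b^2 - 3*b + m*(-8*b - 8) - 2
(4) = -2*b - 15*d^2 + d*(-3*b - 7) + 2
(5) = -245*b^2 + 665*b - 3*l^3 + l^2*(14*b - 38) + l*(49*b^2 - 203*b + 283) - 90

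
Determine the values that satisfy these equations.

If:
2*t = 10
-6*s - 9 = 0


Then:
s = -3/2
t = 5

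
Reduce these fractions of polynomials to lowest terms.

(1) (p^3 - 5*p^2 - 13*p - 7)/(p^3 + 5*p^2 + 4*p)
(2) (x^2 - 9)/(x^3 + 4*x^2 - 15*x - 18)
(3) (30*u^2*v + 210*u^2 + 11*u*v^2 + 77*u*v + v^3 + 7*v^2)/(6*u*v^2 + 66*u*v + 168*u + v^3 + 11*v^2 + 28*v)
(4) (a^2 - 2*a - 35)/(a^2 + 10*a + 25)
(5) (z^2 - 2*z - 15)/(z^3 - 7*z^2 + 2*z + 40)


(1) = (p^2 - 6*p - 7)/(p^2 + 4*p)
(2) = (x + 3)/(x^2 + 7*x + 6)
(3) = (5*u + v)/(v + 4)
(4) = (a - 7)/(a + 5)
(5) = (z + 3)/(z^2 - 2*z - 8)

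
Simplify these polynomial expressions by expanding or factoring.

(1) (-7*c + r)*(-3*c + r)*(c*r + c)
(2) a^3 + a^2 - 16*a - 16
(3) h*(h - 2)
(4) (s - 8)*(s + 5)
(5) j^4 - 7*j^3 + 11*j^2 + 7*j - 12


(1) = 21*c^3*r + 21*c^3 - 10*c^2*r^2 - 10*c^2*r + c*r^3 + c*r^2
(2) = (a - 4)*(a + 1)*(a + 4)
(3) = h^2 - 2*h
(4) = s^2 - 3*s - 40
(5) = (j - 4)*(j - 3)*(j - 1)*(j + 1)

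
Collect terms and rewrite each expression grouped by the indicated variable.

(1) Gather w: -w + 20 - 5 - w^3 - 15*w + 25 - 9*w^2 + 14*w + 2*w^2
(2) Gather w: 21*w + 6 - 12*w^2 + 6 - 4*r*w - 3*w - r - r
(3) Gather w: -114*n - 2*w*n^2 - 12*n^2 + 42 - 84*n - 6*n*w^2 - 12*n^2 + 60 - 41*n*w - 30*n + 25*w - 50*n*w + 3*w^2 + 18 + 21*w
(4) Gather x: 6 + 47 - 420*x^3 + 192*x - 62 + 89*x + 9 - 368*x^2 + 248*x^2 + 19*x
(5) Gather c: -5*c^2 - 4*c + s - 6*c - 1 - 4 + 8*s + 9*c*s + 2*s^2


(1) = -w^3 - 7*w^2 - 2*w + 40
(2) = -2*r - 12*w^2 + w*(18 - 4*r) + 12
(3) = -24*n^2 - 228*n + w^2*(3 - 6*n) + w*(-2*n^2 - 91*n + 46) + 120
(4) = -420*x^3 - 120*x^2 + 300*x
(5) = -5*c^2 + c*(9*s - 10) + 2*s^2 + 9*s - 5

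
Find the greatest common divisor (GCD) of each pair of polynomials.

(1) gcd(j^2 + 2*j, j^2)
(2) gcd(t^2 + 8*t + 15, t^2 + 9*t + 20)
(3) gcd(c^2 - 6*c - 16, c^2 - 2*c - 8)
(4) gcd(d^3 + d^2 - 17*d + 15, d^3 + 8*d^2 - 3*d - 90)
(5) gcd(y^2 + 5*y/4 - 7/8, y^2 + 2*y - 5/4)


(1) = gcd(j*(j + 2), j^2) = j
(2) = t + 5
(3) = gcd((c - 8)*(c + 2), (c - 4)*(c + 2)) = c + 2
(4) = d^2 + 2*d - 15
(5) = y - 1/2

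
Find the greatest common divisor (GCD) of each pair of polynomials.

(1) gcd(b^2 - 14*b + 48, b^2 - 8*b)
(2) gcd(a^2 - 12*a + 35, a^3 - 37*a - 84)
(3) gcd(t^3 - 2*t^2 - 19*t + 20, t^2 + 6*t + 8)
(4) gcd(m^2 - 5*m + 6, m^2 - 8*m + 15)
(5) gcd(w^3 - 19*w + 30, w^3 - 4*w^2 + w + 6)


(1) = gcd((b - 8)*(b - 6), b*(b - 8)) = b - 8
(2) = gcd((a - 7)*(a - 5), (a - 7)*(a + 3)*(a + 4)) = a - 7
(3) = t + 4
(4) = gcd((m - 3)*(m - 2), (m - 5)*(m - 3)) = m - 3
(5) = gcd((w - 3)*(w - 2)*(w + 5), (w - 3)*(w - 2)*(w + 1)) = w^2 - 5*w + 6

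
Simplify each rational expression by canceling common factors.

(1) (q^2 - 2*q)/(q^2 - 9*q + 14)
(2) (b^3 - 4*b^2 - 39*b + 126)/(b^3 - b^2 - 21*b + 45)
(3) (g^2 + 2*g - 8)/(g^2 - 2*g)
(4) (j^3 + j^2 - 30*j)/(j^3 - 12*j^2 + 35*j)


(1) = q/(q - 7)
(2) = (b^2 - b - 42)/(b^2 + 2*b - 15)
(3) = (g + 4)/g
(4) = (j + 6)/(j - 7)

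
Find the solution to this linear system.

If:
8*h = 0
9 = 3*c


Then:
c = 3
h = 0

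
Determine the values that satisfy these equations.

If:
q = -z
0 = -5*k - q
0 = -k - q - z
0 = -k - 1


Then:
No Solution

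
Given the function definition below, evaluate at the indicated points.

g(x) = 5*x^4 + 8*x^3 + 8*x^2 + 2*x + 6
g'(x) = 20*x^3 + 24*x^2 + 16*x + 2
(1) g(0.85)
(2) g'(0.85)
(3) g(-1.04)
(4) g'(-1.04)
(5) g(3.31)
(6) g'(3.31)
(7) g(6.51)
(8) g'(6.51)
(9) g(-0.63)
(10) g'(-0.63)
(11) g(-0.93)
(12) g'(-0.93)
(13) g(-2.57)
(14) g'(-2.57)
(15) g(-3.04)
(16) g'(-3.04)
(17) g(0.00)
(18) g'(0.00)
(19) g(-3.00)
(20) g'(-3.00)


(1) = 21.00
(2) = 45.22
(3) = 9.42
(4) = -11.18
(5) = 990.57
(6) = 1043.20
(7) = 11545.58
(8) = 6641.17
(9) = 6.70
(10) = -3.56
(11) = 8.36
(12) = -8.21
(13) = 136.03
(14) = -220.09
(15) = 276.13
(16) = -386.73
(17) = 6.00
(18) = 2.00
(19) = 261.00
(20) = -370.00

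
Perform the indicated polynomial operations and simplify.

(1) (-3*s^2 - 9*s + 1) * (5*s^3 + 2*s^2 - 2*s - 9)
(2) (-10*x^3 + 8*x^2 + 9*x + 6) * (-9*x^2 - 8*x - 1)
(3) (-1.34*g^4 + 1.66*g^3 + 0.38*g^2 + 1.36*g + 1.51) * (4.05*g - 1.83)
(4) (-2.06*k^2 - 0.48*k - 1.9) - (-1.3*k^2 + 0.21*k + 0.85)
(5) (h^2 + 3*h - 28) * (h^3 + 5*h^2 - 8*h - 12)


(1) = -15*s^5 - 51*s^4 - 7*s^3 + 47*s^2 + 79*s - 9
(2) = 90*x^5 + 8*x^4 - 135*x^3 - 134*x^2 - 57*x - 6
(3) = -5.427*g^5 + 9.1752*g^4 - 1.4988*g^3 + 4.8126*g^2 + 3.6267*g - 2.7633
(4) = -0.76*k^2 - 0.69*k - 2.75
(5) = h^5 + 8*h^4 - 21*h^3 - 176*h^2 + 188*h + 336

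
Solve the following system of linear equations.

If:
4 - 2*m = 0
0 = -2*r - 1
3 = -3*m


Then:
No Solution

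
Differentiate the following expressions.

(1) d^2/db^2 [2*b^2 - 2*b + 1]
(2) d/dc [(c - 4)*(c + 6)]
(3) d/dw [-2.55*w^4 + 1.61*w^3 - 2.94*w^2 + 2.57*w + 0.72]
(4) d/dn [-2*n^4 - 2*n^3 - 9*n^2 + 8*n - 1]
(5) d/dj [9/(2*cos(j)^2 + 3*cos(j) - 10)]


(1) = 4
(2) = 2*c + 2
(3) = -10.2*w^3 + 4.83*w^2 - 5.88*w + 2.57
(4) = -8*n^3 - 6*n^2 - 18*n + 8
(5) = 9*(4*cos(j) + 3)*sin(j)/(3*cos(j) + cos(2*j) - 9)^2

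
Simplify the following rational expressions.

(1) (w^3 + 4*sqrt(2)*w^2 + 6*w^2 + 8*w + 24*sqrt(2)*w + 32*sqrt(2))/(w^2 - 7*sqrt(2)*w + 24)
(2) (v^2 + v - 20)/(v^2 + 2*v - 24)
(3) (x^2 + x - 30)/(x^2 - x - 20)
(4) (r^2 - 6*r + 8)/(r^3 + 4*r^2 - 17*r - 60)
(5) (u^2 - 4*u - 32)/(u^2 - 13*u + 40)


(1) = (w^3 + w^2*(4*sqrt(2) + 6) + w*(8 + 24*sqrt(2)) + 32*sqrt(2))/(w^2 - 7*sqrt(2)*w + 24)
(2) = (v + 5)/(v + 6)
(3) = (x + 6)/(x + 4)
(4) = (r - 2)/(r^2 + 8*r + 15)
(5) = (u + 4)/(u - 5)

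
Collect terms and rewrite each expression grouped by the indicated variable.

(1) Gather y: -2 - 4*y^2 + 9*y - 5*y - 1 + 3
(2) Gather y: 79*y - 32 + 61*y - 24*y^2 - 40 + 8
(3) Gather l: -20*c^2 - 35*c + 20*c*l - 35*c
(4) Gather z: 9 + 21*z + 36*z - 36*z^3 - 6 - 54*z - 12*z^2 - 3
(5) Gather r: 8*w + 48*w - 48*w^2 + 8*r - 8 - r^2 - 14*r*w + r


(1) = -4*y^2 + 4*y
(2) = -24*y^2 + 140*y - 64
(3) = -20*c^2 + 20*c*l - 70*c
(4) = -36*z^3 - 12*z^2 + 3*z
(5) = -r^2 + r*(9 - 14*w) - 48*w^2 + 56*w - 8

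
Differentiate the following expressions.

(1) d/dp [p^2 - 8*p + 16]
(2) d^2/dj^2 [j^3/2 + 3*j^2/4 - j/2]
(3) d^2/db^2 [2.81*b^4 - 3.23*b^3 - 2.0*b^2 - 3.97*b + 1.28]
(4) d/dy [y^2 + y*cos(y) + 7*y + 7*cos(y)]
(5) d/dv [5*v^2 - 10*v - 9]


(1) = 2*p - 8
(2) = 3*j + 3/2
(3) = 33.72*b^2 - 19.38*b - 4.0
(4) = -y*sin(y) + 2*y - 7*sin(y) + cos(y) + 7
(5) = 10*v - 10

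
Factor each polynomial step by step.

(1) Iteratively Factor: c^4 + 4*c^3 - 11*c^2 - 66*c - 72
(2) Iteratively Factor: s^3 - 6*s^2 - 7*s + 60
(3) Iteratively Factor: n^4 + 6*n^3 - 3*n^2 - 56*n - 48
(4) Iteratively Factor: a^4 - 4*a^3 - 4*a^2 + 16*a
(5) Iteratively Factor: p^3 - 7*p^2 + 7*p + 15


(1) = (c + 3)*(c^3 + c^2 - 14*c - 24) = (c + 2)*(c + 3)*(c^2 - c - 12) = (c + 2)*(c + 3)^2*(c - 4)
(2) = (s - 5)*(s^2 - s - 12) = (s - 5)*(s - 4)*(s + 3)
(3) = (n + 4)*(n^3 + 2*n^2 - 11*n - 12) = (n + 4)^2*(n^2 - 2*n - 3) = (n - 3)*(n + 4)^2*(n + 1)
(4) = (a)*(a^3 - 4*a^2 - 4*a + 16) = a*(a - 2)*(a^2 - 2*a - 8) = a*(a - 2)*(a + 2)*(a - 4)
(5) = (p - 5)*(p^2 - 2*p - 3) = (p - 5)*(p - 3)*(p + 1)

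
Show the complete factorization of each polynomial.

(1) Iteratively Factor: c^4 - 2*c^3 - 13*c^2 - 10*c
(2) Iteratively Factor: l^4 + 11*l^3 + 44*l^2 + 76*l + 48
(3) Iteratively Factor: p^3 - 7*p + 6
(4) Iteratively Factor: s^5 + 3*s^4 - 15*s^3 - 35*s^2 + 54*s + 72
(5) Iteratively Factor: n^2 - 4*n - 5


(1) = (c - 5)*(c^3 + 3*c^2 + 2*c) = (c - 5)*(c + 2)*(c^2 + c) = (c - 5)*(c + 1)*(c + 2)*(c)
(2) = (l + 4)*(l^3 + 7*l^2 + 16*l + 12) = (l + 2)*(l + 4)*(l^2 + 5*l + 6) = (l + 2)^2*(l + 4)*(l + 3)
(3) = (p - 1)*(p^2 + p - 6) = (p - 1)*(p + 3)*(p - 2)
(4) = (s - 2)*(s^4 + 5*s^3 - 5*s^2 - 45*s - 36) = (s - 2)*(s + 1)*(s^3 + 4*s^2 - 9*s - 36) = (s - 3)*(s - 2)*(s + 1)*(s^2 + 7*s + 12) = (s - 3)*(s - 2)*(s + 1)*(s + 4)*(s + 3)
(5) = (n - 5)*(n + 1)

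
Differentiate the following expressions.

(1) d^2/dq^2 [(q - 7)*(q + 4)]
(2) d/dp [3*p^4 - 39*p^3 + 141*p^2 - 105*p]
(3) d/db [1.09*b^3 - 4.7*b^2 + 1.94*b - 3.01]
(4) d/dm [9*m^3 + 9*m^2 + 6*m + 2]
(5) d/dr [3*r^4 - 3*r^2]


(1) = 2
(2) = 12*p^3 - 117*p^2 + 282*p - 105
(3) = 3.27*b^2 - 9.4*b + 1.94
(4) = 27*m^2 + 18*m + 6
(5) = 12*r^3 - 6*r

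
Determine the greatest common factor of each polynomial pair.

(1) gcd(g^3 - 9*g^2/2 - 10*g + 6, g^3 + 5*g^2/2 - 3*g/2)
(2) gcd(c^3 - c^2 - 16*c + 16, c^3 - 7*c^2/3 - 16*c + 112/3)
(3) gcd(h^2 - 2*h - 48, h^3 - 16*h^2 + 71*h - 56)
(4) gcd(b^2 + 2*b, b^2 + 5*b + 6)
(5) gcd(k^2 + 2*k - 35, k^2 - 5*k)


(1) = gcd((g - 6)*(g - 1/2)*(g + 2), g*(g - 1/2)*(g + 3)) = g - 1/2
(2) = gcd((c - 4)*(c - 1)*(c + 4), (c - 4)*(c - 7/3)*(c + 4)) = c^2 - 16
(3) = gcd((h - 8)*(h + 6), (h - 8)*(h - 7)*(h - 1)) = h - 8
(4) = gcd(b*(b + 2), (b + 2)*(b + 3)) = b + 2
(5) = k - 5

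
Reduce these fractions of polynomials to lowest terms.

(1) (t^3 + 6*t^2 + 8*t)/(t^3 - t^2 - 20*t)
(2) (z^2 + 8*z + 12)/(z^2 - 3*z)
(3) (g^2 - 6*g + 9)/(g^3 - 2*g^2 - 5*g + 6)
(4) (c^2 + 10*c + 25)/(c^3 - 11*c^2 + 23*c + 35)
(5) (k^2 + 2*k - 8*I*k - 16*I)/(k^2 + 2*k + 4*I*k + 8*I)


(1) = (t + 2)/(t - 5)
(2) = (z^2 + 8*z + 12)/(z^2 - 3*z)
(3) = (g - 3)/(g^2 + g - 2)
(4) = (c^2 + 10*c + 25)/(c^3 - 11*c^2 + 23*c + 35)
(5) = (k - 8*I)/(k + 4*I)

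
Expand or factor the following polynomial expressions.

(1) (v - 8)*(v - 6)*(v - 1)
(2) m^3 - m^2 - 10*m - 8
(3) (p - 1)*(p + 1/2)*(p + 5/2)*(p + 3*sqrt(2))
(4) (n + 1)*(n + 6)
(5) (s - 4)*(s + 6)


(1) = v^3 - 15*v^2 + 62*v - 48
(2) = (m - 4)*(m + 1)*(m + 2)
(3) = p^4 + 2*p^3 + 3*sqrt(2)*p^3 - 7*p^2/4 + 6*sqrt(2)*p^2 - 21*sqrt(2)*p/4 - 5*p/4 - 15*sqrt(2)/4
(4) = n^2 + 7*n + 6
(5) = s^2 + 2*s - 24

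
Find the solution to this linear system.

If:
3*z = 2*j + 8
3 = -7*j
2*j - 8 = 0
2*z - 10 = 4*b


Then:
No Solution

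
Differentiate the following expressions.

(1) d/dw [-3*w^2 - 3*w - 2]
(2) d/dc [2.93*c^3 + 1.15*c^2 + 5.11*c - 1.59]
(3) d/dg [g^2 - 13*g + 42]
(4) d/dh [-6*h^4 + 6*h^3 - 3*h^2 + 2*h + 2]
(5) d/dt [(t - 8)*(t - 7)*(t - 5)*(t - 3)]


(1) = -6*w - 3
(2) = 8.79*c^2 + 2.3*c + 5.11
(3) = 2*g - 13
(4) = -24*h^3 + 18*h^2 - 6*h + 2
(5) = 4*t^3 - 69*t^2 + 382*t - 673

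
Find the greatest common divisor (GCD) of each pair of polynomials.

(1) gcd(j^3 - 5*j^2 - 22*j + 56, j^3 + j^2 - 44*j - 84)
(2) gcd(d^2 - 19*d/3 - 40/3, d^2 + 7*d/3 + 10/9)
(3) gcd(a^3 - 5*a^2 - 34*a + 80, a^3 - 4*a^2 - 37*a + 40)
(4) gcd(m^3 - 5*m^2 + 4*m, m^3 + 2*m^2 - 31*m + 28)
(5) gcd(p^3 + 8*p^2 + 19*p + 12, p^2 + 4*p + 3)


(1) = gcd((j - 7)*(j - 2)*(j + 4), (j - 7)*(j + 2)*(j + 6)) = j - 7
(2) = gcd((d - 8)*(d + 5/3), (d + 2/3)*(d + 5/3)) = d + 5/3
(3) = gcd((a - 8)*(a - 2)*(a + 5), (a - 8)*(a - 1)*(a + 5)) = a^2 - 3*a - 40
(4) = gcd(m*(m - 4)*(m - 1), (m - 4)*(m - 1)*(m + 7)) = m^2 - 5*m + 4
(5) = gcd((p + 1)*(p + 3)*(p + 4), (p + 1)*(p + 3)) = p^2 + 4*p + 3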